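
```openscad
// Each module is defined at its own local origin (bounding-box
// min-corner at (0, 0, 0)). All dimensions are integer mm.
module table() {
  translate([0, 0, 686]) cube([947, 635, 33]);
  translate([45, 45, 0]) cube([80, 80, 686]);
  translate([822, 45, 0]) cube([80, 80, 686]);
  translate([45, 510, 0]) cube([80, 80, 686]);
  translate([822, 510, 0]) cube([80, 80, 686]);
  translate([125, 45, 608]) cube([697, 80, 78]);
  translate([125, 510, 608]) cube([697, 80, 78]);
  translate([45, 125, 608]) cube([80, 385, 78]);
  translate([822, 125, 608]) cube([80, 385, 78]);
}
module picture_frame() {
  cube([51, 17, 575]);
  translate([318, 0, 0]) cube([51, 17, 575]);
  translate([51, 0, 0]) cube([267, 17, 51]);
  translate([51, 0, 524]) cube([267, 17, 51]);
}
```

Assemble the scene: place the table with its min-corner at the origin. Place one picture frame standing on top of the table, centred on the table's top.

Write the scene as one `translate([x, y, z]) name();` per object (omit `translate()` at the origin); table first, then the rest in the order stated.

table();
translate([289, 309, 719]) picture_frame();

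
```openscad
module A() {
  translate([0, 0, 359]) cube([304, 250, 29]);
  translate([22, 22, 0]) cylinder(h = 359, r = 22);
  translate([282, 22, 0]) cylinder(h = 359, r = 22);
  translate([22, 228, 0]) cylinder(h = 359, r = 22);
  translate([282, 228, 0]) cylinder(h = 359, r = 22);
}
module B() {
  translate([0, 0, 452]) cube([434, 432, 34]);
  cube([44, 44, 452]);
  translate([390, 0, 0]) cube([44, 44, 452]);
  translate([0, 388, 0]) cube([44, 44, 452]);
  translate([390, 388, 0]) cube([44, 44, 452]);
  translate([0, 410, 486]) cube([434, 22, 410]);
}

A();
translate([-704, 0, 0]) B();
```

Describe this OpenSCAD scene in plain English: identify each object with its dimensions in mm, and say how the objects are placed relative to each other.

A is a simple wooden stool: a rectangular seat 304 mm (x) by 250 mm (y), 29 mm thick, top face at z = 388 mm, on four round legs, each 44 mm in diameter. The legs rest on z = 0, each leg's axis is inset half a diameter from the nearest pair of seat edges (so the leg's bounding box is flush with the corner).

B is a chair: 434×432 mm seat, 34 mm thick, top at z = 486 mm, on four 44 mm square corner legs flush with the seat edges. A 22 mm thick backrest slab spans the full seat width, extending 410 mm above the seat top, its back face flush with the seat's +y edge.

The chair is on the floor beside the stool on its −x side.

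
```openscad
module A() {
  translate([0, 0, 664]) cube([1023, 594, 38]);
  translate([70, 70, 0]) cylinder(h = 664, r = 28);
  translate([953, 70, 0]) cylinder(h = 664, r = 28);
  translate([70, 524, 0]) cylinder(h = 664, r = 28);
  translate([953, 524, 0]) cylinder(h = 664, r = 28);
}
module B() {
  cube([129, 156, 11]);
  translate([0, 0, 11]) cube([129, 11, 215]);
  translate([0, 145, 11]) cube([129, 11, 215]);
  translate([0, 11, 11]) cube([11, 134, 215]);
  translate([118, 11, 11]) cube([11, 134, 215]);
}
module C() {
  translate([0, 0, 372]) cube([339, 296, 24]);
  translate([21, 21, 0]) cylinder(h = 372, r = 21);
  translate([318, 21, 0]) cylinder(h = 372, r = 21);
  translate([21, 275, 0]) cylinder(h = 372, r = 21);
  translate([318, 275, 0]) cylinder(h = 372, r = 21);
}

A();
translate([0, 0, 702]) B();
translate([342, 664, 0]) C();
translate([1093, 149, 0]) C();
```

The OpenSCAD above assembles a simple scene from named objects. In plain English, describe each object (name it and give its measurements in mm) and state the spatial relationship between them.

A is a table with a 1023×594 mm rectangular top, 38 mm thick, top surface at z = 702 mm, supported by four round legs of 56 mm diameter, each leg's bounding box inset 42 mm from the nearest pair of top edges, running from the floor.

B is an open storage box with external size 129×156×226 mm and wall thickness 11 mm (the base is also 11 mm thick). The base covers the whole footprint; the four walls stand on the base, with the y-facing walls full-width and the x-facing walls fitting between their inner faces.

C is a simple wooden stool: a rectangular seat 339 mm (x) by 296 mm (y), 24 mm thick, top face at z = 396 mm, on four round legs, each 42 mm in diameter. The legs rest on z = 0, each leg's axis is inset half a diameter from the nearest pair of seat edges (so the leg's bounding box is flush with the corner).

The open box is on top of the table. Two stools sit around the table at the +y, +x sides.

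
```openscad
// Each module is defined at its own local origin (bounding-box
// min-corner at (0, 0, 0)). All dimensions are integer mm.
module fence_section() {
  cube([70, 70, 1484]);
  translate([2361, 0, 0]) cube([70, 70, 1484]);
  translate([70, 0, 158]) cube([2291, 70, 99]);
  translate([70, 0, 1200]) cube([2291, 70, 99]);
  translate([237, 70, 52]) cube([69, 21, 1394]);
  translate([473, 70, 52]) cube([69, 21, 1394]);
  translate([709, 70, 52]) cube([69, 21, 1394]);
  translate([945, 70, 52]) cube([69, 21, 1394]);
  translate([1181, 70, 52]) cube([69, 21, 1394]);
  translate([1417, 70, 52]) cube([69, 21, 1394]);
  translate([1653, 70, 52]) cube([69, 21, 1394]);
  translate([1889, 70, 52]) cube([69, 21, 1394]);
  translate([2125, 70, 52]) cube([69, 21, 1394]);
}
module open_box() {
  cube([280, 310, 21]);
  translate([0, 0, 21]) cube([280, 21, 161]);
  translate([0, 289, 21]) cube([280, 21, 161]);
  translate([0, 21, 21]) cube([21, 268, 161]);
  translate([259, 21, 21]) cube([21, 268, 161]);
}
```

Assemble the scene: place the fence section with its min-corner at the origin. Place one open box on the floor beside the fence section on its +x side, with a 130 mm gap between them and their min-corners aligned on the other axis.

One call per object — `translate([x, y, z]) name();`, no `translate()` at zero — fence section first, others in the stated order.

fence_section();
translate([2561, 0, 0]) open_box();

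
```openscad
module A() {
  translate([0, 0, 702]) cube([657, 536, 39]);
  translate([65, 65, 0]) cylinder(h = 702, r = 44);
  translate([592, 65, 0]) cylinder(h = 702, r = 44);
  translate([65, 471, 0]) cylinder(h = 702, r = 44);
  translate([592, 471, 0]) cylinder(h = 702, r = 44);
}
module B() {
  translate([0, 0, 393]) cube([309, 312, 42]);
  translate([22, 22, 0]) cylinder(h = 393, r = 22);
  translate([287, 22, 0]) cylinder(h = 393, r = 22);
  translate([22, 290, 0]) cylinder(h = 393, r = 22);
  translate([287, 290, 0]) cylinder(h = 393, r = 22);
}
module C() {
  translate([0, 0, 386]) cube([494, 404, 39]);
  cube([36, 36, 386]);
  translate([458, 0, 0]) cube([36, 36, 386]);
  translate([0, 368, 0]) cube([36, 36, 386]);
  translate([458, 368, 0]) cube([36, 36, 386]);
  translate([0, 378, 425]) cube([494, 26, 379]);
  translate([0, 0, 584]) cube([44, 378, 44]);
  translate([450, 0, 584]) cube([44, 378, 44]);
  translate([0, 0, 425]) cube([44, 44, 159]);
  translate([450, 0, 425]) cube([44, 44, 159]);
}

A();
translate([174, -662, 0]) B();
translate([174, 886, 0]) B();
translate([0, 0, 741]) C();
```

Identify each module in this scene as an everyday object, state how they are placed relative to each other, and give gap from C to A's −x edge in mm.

A is a table. B is a stool. C is a chair. Two stools sit around the table at the −y, +y sides. The chair is on top of the table. The gap from the chair to the table's −x edge is 0 mm.

The chair's min-x is at 0; the table's min-x is 0; gap = 0 mm.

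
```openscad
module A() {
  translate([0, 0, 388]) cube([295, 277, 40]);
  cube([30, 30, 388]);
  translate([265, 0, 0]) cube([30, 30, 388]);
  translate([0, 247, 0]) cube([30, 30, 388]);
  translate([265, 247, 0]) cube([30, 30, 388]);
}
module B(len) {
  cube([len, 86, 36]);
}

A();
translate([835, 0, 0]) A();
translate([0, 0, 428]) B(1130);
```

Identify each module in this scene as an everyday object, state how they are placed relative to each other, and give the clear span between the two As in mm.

A is a stool. B is a beam. A beam spans the tops of two stools. The clear span between the two stools is 540 mm.

Second stool starts at x = 835; first ends at x = 295; clear span = 835 − 295 = 540 mm.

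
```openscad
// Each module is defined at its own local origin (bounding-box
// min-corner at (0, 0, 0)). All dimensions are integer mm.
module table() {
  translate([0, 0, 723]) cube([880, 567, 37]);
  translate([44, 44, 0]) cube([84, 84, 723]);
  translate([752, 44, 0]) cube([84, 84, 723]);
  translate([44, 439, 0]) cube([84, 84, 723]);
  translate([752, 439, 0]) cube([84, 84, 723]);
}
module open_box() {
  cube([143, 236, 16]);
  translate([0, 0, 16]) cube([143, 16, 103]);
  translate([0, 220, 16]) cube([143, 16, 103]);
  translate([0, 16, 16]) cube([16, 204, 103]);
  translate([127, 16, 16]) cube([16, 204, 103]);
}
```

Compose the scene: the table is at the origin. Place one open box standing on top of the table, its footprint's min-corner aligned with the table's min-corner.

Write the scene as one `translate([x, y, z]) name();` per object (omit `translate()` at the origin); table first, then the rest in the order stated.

table();
translate([0, 0, 760]) open_box();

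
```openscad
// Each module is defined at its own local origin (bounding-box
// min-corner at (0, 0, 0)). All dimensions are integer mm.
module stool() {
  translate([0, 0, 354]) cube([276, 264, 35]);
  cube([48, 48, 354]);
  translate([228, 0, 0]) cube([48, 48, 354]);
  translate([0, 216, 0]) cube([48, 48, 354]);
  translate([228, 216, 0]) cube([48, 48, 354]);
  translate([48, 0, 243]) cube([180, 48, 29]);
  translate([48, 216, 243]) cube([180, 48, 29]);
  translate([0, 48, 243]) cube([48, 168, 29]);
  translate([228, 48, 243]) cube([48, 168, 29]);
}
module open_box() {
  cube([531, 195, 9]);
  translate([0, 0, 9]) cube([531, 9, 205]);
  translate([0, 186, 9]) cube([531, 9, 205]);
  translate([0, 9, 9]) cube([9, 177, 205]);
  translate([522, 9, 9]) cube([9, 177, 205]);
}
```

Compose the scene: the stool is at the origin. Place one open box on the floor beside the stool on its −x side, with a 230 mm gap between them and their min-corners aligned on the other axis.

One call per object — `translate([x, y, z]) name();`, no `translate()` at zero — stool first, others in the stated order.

stool();
translate([-761, 0, 0]) open_box();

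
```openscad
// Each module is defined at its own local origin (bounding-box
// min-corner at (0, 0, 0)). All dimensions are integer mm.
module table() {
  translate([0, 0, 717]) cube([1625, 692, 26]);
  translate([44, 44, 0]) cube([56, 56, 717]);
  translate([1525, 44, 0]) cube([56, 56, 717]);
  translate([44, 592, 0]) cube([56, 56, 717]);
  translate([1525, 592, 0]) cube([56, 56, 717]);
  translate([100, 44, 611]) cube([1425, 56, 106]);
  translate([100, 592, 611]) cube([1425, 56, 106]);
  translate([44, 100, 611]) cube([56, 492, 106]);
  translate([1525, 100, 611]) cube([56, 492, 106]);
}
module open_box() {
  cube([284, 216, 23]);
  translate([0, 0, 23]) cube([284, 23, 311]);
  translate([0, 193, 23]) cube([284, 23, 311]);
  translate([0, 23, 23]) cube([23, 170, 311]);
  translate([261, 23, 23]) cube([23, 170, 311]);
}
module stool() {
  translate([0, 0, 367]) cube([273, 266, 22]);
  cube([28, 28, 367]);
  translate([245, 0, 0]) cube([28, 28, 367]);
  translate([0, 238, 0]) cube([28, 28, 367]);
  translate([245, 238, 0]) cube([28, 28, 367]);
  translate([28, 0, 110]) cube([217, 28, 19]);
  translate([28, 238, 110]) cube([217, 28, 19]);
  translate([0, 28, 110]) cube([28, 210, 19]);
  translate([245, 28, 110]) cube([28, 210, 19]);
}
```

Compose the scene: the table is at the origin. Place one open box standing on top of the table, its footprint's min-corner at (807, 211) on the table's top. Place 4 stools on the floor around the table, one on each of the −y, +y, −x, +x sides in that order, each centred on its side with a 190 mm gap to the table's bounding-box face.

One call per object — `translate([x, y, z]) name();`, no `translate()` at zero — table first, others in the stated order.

table();
translate([807, 211, 743]) open_box();
translate([676, -456, 0]) stool();
translate([676, 882, 0]) stool();
translate([-463, 213, 0]) stool();
translate([1815, 213, 0]) stool();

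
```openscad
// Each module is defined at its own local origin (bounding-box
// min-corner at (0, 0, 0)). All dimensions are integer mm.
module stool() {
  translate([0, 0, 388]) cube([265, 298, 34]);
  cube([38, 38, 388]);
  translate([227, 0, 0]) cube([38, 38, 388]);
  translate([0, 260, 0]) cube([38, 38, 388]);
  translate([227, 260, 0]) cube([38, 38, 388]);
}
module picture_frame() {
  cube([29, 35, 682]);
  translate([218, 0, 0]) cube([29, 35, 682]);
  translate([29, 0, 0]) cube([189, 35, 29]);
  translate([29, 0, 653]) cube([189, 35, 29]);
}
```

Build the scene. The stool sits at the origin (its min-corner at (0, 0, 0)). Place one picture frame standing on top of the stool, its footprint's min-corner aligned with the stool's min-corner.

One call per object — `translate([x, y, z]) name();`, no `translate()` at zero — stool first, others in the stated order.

stool();
translate([0, 0, 422]) picture_frame();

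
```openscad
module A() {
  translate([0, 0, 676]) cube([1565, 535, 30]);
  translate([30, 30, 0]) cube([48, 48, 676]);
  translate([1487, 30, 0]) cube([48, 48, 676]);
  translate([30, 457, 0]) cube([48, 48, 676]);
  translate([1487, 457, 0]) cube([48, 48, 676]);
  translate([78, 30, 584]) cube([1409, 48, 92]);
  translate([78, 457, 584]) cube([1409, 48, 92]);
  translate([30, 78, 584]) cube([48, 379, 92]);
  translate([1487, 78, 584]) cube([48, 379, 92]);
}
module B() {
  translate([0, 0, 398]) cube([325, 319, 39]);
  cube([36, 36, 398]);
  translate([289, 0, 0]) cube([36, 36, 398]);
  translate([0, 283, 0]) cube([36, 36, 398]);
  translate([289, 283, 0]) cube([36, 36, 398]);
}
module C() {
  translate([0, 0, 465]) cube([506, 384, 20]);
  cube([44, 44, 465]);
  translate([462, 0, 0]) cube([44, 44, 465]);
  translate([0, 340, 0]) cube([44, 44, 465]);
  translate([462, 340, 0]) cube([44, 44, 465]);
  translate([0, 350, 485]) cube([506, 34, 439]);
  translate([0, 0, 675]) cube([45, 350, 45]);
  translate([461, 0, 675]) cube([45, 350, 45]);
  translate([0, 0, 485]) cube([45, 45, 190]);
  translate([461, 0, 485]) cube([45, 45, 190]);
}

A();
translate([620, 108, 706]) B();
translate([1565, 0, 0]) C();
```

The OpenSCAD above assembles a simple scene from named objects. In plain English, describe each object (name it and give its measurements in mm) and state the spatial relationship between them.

A is a table: top 1565 mm (x) × 535 mm (y), 30 mm thick, upper face at z = 706 mm, on four 48×48 mm square legs, each inset 30 mm from the nearest pair of top edges, running from z = 0 to the bottom of the top. Four apron rails, 48 mm thick and 92 mm tall, run between adjacent legs with their top edges flush with the underside of the top and their outer faces flush with the legs' outer faces.

B is a four-legged stool. The seat is a 325×319×39 mm slab whose top surface is at z = 437 mm; four square legs, each 36×36 mm in cross-section, run from the floor (z = 0) to the underside of the seat, each flush with a corner of the seat.

C is a chair: 506×384 mm seat, 20 mm thick, top at z = 485 mm, on four 44 mm square corner legs flush with the seat edges. A 34 mm thick backrest slab spans the full seat width, extending 439 mm above the seat top, its back face flush with the seat's +y edge. Two armrests of 45×45 mm section run along each side from the seat's front edge to the front of the backrest, top faces 235 mm above the seat top and outer faces flush with the seat's x-edges; a 45×45 mm post under the front of each armrest stands on the seat at the front corner.

The stool is on top of the table, centred. The chair is against the table's +x side, with their −y faces flush.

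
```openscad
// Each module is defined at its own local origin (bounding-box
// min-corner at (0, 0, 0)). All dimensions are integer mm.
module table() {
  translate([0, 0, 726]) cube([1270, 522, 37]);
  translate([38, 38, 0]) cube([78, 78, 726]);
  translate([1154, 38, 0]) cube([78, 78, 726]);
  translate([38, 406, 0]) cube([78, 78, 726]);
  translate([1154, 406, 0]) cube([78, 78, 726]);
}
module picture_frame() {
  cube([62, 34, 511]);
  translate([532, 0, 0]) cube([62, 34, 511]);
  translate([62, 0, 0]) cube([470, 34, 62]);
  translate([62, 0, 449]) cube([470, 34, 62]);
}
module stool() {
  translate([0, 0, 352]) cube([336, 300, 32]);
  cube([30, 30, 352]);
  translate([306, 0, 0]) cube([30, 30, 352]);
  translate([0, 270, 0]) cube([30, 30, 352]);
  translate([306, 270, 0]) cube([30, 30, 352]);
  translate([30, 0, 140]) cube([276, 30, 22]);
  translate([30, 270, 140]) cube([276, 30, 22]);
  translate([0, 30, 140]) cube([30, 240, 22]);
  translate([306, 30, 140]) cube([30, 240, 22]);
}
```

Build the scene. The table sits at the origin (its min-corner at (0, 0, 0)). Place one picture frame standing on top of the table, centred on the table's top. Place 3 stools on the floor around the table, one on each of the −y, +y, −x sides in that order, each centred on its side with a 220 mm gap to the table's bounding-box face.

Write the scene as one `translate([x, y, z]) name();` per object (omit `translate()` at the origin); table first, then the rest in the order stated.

table();
translate([338, 244, 763]) picture_frame();
translate([467, -520, 0]) stool();
translate([467, 742, 0]) stool();
translate([-556, 111, 0]) stool();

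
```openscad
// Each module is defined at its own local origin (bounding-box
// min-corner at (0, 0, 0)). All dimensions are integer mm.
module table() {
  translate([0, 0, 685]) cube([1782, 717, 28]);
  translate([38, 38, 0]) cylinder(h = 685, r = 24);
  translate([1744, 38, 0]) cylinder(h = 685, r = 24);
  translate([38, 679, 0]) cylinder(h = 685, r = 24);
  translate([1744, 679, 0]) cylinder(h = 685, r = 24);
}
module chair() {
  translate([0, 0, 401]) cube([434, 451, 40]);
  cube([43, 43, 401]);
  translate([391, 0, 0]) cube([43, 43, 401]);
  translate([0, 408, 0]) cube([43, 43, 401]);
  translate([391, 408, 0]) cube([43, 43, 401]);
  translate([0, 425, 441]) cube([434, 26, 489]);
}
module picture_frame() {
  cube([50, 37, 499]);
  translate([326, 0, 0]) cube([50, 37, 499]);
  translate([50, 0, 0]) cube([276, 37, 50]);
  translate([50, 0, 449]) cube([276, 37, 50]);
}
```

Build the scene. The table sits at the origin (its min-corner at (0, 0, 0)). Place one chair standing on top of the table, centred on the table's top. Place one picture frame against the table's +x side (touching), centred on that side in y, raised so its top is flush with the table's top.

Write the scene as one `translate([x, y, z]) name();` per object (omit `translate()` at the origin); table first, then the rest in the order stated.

table();
translate([674, 133, 713]) chair();
translate([1782, 340, 214]) picture_frame();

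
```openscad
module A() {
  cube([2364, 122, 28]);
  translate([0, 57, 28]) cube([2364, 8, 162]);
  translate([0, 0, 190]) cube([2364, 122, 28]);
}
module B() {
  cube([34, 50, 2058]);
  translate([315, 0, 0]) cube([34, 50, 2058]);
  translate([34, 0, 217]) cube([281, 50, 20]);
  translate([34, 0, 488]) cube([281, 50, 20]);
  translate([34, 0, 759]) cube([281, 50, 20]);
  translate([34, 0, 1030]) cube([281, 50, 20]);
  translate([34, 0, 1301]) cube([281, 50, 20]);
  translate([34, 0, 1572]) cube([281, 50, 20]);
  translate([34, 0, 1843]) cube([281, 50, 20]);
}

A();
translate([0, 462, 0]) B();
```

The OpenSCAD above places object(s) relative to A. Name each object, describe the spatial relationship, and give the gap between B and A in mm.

A is an I-beam. B is a ladder. The ladder is on the floor beside the I-beam on its +y side. The gap between the ladder and the I-beam is 340 mm.

The ladder's nearest face is 340 mm from the I-beam's +y face.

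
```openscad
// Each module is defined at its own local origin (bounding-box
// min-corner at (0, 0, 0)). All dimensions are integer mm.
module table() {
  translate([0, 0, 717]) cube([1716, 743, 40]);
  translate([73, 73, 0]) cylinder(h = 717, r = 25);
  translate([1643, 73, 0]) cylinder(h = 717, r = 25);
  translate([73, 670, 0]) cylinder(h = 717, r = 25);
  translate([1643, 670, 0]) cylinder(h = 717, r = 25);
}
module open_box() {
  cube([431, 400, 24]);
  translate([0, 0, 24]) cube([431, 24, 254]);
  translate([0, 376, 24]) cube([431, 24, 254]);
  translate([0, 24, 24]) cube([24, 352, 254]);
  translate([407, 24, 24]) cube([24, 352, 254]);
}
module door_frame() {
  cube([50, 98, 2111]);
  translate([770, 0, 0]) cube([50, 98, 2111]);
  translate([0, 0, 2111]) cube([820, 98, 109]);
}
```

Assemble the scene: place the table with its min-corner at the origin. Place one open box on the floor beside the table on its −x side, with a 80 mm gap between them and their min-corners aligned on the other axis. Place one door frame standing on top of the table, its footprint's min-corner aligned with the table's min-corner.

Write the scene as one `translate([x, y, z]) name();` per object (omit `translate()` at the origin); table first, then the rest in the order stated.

table();
translate([-511, 0, 0]) open_box();
translate([0, 0, 757]) door_frame();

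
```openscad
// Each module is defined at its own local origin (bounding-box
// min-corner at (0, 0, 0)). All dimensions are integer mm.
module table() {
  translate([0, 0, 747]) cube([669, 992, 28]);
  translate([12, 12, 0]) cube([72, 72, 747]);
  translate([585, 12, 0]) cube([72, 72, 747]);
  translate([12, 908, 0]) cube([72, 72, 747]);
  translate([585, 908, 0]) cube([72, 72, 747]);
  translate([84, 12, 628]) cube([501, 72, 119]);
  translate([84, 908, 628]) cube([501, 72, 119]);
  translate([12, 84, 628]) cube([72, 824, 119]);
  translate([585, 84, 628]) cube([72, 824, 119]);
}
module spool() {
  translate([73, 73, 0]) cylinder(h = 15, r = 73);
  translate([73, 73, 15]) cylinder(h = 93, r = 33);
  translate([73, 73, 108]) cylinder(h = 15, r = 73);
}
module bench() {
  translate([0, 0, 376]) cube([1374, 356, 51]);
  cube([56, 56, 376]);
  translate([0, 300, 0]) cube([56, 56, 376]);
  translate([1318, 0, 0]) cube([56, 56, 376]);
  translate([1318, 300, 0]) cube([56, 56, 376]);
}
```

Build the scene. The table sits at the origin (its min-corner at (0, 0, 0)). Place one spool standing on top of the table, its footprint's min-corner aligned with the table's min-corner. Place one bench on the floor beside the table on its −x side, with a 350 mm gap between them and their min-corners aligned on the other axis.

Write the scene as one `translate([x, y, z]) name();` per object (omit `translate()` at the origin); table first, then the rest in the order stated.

table();
translate([0, 0, 775]) spool();
translate([-1724, 0, 0]) bench();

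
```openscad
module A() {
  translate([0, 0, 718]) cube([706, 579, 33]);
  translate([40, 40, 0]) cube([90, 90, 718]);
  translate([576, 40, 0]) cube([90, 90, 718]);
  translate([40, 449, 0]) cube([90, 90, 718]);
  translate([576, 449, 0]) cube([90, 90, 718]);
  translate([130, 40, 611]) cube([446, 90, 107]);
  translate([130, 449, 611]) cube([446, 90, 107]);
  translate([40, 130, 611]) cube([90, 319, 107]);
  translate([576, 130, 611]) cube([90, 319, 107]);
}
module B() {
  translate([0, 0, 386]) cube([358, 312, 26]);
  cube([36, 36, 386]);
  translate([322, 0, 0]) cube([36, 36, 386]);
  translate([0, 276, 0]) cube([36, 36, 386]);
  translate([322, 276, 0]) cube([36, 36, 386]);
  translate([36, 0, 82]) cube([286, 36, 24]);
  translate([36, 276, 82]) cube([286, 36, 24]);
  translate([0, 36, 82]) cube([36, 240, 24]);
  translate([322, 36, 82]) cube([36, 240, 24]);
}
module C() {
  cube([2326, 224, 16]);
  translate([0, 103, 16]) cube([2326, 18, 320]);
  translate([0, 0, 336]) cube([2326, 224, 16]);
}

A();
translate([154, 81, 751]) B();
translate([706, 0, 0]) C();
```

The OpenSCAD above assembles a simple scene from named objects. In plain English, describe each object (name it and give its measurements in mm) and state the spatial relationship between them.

A is a rectangular dining table. The top is 706×579×33 mm with its upper surface at z = 751 mm. It stands on four 90×90 mm square legs, each inset 40 mm from the nearest pair of top edges, running from the floor to the underside of the top. Four apron rails, 90 mm thick and 107 mm tall, run between adjacent legs with their top edges flush with the underside of the top and their outer faces flush with the legs' outer faces.

B is a simple wooden stool: a rectangular seat 358 mm (x) by 312 mm (y), 26 mm thick, top face at z = 412 mm, on four square legs, each 36×36 mm in cross-section. The legs rest on z = 0, each flush with a corner of the seat. Four stretchers, 36 mm wide and 24 mm tall, connect adjacent legs with their undersides at z = 82 mm, each running between the inner faces of the legs it joins and aligned with the legs' outer faces on the other axis.

C is an I-beam lying along x, 2326 mm long. Overall section height 352 mm. Two flanges 224 mm wide (y) and 16 mm thick, one on the floor and one at the top; a web 18 mm thick runs between them, centred on the flange width.

The stool is on top of the table. The I-beam is against the table's +x side, with their −y faces flush.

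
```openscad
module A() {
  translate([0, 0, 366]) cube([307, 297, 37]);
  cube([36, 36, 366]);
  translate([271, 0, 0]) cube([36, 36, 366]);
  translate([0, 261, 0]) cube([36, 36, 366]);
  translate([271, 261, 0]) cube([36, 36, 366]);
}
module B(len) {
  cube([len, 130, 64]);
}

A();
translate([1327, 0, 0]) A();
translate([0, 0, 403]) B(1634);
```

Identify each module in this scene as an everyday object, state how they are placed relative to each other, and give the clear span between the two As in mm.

Second stool starts at x = 1327; first ends at x = 307; clear span = 1327 − 307 = 1020 mm.

A is a stool. B is a beam. A beam spans the tops of two stools. The clear span between the two stools is 1020 mm.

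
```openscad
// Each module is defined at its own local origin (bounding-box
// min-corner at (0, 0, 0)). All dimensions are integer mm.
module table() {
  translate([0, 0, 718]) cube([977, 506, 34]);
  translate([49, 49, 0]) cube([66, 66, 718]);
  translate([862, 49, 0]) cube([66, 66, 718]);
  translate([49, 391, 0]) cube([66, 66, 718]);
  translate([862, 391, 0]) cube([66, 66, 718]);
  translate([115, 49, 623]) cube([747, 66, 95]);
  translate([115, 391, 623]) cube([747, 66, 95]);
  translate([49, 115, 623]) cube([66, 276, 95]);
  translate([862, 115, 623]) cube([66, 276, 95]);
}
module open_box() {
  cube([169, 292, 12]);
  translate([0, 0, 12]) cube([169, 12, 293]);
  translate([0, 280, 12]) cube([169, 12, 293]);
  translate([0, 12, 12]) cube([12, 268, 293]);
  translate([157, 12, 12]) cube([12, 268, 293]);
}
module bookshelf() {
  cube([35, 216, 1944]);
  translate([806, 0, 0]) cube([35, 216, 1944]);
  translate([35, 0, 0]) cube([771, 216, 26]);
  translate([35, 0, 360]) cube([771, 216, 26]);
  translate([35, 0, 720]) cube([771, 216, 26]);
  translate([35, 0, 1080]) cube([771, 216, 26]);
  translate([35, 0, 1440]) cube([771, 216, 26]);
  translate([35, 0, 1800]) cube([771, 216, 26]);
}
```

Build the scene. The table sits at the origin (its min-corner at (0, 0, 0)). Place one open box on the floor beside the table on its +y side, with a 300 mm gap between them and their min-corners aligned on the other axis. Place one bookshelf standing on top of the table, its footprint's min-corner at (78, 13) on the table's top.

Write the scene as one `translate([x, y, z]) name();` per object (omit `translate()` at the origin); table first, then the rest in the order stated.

table();
translate([0, 806, 0]) open_box();
translate([78, 13, 752]) bookshelf();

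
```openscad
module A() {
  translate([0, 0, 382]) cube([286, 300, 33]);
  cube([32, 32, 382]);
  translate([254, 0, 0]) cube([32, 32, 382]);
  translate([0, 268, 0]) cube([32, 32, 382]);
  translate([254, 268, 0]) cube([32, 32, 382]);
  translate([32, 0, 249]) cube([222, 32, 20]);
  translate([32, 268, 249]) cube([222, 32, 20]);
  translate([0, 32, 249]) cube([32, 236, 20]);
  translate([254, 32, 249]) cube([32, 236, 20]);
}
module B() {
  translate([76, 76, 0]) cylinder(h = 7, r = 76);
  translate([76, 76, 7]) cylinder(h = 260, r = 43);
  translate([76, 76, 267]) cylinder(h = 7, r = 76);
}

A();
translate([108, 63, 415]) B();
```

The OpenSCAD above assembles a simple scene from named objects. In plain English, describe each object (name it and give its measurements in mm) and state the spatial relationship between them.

A is a simple wooden stool: a rectangular seat 286 mm (x) by 300 mm (y), 33 mm thick, top face at z = 415 mm, on four square legs, each 32×32 mm in cross-section. The legs rest on z = 0, each flush with a corner of the seat. Four stretchers, 32 mm wide and 20 mm tall, connect adjacent legs with their undersides at z = 249 mm, each running between the inner faces of the legs it joins and aligned with the legs' outer faces on the other axis.

B is a spool: two coaxial disc flanges of radius 76 mm and thickness 7 mm, joined by a core cylinder of radius 43 mm and height 260 mm. The lower flange rests on z = 0 and the three cylinders share a vertical axis.

The spool is on top of the stool.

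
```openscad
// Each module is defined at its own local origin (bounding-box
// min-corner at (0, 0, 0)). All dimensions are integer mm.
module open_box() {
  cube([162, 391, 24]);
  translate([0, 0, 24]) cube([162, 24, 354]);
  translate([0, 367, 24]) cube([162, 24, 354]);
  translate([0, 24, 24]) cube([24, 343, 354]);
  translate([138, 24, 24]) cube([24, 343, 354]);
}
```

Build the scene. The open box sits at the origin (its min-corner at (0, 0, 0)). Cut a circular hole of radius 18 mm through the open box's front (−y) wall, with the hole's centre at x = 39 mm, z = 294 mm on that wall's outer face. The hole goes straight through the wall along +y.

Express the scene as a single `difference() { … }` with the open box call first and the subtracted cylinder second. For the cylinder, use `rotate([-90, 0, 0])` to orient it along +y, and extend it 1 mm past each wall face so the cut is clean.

difference() {
  open_box();
  translate([39, -1, 294]) rotate([-90, 0, 0]) cylinder(h = 26, r = 18);
}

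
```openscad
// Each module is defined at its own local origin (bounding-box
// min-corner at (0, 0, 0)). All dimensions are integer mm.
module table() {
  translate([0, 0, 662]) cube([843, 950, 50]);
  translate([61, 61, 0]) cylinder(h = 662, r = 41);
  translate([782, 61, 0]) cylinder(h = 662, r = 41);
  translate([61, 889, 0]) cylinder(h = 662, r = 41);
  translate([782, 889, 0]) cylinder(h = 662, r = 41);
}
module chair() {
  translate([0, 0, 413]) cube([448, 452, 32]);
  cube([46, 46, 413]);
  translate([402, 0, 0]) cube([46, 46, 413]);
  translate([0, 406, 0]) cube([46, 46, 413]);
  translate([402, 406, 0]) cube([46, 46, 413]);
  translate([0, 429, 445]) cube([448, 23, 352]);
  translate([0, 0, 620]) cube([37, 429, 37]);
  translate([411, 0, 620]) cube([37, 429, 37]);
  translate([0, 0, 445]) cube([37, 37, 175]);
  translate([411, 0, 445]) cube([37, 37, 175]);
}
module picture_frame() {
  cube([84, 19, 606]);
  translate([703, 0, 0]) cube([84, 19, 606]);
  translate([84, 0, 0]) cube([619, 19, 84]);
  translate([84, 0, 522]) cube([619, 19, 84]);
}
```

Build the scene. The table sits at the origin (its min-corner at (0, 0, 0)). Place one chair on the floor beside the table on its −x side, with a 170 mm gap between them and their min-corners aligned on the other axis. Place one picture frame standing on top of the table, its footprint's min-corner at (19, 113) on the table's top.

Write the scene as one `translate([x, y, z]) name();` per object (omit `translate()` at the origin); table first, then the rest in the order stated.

table();
translate([-618, 0, 0]) chair();
translate([19, 113, 712]) picture_frame();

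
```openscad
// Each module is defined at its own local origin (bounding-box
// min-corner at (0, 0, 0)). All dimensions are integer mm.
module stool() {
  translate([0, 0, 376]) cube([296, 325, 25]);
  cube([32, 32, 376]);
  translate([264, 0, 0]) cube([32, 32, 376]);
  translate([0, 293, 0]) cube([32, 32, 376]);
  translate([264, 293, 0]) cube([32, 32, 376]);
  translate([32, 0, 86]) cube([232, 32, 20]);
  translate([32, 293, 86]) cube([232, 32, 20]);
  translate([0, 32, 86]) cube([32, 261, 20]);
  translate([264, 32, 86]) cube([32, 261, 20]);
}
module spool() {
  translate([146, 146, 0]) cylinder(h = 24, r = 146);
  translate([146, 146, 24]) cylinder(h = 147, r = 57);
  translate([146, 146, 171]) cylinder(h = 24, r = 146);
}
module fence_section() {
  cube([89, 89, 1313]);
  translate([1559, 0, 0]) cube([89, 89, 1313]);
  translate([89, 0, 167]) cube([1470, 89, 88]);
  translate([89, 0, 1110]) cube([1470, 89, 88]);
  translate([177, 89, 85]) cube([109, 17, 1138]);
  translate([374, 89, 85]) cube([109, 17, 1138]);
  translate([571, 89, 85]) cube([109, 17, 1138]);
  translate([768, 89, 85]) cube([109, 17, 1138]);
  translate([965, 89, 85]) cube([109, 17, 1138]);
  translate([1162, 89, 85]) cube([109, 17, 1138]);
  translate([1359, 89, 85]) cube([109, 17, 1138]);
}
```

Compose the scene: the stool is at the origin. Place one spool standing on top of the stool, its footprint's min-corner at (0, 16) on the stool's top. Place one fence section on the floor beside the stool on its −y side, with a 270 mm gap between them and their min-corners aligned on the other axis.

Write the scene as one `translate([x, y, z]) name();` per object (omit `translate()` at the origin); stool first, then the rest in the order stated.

stool();
translate([0, 16, 401]) spool();
translate([0, -376, 0]) fence_section();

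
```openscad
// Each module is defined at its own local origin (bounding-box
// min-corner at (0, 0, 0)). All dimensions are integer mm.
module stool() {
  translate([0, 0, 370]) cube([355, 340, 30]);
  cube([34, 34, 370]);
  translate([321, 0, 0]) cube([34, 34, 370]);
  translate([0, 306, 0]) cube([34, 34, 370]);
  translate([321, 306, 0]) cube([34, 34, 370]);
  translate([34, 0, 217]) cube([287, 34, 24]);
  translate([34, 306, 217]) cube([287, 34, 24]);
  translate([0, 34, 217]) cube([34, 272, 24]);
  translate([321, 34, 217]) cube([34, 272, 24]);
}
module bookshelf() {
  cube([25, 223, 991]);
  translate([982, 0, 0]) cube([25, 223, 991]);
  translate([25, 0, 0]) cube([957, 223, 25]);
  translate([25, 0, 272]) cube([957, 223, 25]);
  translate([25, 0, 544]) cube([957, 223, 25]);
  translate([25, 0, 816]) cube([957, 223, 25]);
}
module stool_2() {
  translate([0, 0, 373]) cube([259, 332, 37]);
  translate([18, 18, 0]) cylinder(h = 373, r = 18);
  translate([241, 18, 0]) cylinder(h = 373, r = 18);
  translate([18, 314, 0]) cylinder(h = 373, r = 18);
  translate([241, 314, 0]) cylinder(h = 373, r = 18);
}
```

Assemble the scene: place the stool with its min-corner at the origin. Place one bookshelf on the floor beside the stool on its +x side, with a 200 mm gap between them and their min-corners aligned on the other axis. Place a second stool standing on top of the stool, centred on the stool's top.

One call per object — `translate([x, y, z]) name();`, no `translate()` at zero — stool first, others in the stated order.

stool();
translate([555, 0, 0]) bookshelf();
translate([48, 4, 400]) stool_2();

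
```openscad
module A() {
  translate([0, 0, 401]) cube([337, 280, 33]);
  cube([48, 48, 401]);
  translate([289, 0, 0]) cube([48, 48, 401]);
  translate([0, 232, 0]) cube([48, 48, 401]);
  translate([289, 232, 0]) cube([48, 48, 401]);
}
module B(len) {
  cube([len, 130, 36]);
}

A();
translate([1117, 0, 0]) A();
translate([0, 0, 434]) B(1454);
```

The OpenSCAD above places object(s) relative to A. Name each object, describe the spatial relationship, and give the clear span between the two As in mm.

Second stool starts at x = 1117; first ends at x = 337; clear span = 1117 − 337 = 780 mm.

A is a stool. B is a beam. A beam spans the tops of two stools. The clear span between the two stools is 780 mm.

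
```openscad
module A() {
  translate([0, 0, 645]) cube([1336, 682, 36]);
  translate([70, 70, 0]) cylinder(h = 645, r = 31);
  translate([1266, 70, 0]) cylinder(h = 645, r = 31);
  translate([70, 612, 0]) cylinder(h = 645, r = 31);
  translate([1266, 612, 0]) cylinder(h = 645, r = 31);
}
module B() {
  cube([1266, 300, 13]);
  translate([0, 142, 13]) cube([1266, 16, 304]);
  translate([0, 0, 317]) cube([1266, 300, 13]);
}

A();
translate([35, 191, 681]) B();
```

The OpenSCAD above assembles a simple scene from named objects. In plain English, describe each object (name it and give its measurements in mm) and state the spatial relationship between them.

A is a rectangular dining table. The top is 1336×682×36 mm with its upper surface at z = 681 mm. It stands on four round legs of 62 mm diameter, each leg's bounding box inset 39 mm from the nearest pair of top edges, running from the floor to the underside of the top.

B is an I-beam lying along x, 1266 mm long. Overall section height 330 mm. Two flanges 300 mm wide (y) and 13 mm thick, one on the floor and one at the top; a web 16 mm thick runs between them, centred on the flange width.

The I-beam is on top of the table, centred.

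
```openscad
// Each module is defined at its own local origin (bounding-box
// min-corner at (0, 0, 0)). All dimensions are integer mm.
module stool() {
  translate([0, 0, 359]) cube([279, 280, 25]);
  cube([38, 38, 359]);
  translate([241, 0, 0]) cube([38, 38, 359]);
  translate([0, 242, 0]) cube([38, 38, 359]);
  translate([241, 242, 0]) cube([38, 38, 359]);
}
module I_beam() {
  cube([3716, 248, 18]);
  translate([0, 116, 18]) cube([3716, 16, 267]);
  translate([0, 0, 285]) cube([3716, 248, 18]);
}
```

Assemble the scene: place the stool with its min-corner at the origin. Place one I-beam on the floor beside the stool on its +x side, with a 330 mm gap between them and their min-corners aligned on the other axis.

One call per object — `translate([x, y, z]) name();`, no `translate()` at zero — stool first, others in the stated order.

stool();
translate([609, 0, 0]) I_beam();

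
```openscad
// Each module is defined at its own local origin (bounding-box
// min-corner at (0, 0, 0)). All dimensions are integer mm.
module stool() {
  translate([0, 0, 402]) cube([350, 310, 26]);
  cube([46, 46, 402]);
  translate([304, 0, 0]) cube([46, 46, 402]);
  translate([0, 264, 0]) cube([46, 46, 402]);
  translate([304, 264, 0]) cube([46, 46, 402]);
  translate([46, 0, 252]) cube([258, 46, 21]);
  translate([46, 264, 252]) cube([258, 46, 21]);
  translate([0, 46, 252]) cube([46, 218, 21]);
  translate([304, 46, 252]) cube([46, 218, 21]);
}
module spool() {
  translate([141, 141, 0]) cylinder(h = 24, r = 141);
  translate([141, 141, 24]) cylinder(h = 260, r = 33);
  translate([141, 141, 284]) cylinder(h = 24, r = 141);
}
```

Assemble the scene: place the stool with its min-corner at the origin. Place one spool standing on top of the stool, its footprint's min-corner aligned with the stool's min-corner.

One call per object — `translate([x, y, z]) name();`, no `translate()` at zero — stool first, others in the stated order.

stool();
translate([0, 0, 428]) spool();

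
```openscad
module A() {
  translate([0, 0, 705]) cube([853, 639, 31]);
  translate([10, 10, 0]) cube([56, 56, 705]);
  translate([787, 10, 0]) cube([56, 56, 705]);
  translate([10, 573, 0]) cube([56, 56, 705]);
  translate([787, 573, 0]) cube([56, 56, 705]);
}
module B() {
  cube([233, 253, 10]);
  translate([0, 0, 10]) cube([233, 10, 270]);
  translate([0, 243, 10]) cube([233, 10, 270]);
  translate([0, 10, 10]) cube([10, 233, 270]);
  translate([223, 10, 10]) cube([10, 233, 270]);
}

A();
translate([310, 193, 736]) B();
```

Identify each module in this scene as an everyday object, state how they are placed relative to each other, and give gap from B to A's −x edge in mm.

The open box's min-x is at 310; the table's min-x is 0; gap = 310 mm.

A is a table. B is an open box. The open box is on top of the table, centred. The gap from the open box to the table's −x edge is 310 mm.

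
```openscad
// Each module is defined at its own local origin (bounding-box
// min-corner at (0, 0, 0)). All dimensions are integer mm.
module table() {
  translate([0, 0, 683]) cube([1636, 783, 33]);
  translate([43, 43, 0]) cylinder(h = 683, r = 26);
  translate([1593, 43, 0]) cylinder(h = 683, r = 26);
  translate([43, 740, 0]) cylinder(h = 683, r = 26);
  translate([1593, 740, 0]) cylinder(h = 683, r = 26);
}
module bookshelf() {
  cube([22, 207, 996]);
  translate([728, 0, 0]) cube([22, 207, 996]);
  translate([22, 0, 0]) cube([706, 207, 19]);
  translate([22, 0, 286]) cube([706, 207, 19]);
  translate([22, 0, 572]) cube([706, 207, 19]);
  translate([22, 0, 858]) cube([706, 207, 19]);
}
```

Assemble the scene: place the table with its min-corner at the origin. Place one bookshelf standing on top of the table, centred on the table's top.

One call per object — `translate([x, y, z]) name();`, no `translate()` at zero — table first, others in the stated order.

table();
translate([443, 288, 716]) bookshelf();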